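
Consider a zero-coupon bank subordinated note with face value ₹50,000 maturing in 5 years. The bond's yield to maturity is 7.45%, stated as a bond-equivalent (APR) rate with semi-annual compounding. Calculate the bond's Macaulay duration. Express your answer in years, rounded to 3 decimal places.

5.000 years

A zero-coupon bond has a single cash flow at maturity, so its Macaulay duration equals its maturity: 5 years.
(Equivalently: 10 semi-annual periods ÷ 2 = 5 years.)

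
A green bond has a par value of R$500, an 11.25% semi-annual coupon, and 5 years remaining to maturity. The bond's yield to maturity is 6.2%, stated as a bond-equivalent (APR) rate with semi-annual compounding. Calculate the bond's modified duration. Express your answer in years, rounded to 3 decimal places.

3.944 years

Periodic yield y = 0.031. First find Macaulay duration:
  t   CF        PV=CF/(1+0.031)^t    t·PV
  1       28.125        27.2793        27.2793
  2       28.125        26.4591        52.9182
  3       28.125        25.6635        76.9906
  4       28.125        24.8919        99.5676
  5       28.125        24.1434       120.7172
  6       28.125        23.4175       140.5050
  7       28.125        22.7134       158.9937
  8       28.125        22.0304       176.2435
  9       28.125        21.3680       192.3123
  10     528.125       389.1796     3,891.7961
  Σ                    607.1463     4,937.3235
P = 607.1463; Macaulay duration = 4,937.3235 / 607.1463 = 8.13202 half-year periods = 4.06601 years.
Modified duration = D_Mac / (1 + y) = 4.06601 / 1.031 = 3.94375 years.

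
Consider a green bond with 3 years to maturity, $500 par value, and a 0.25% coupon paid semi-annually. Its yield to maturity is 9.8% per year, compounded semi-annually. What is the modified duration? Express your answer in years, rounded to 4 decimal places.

2.8493 years

Periodic yield y = 0.049. First find Macaulay duration:
  t   CF        PV=CF/(1+0.049)^t    t·PV
  1        0.625         0.5958         0.5958
  2        0.625         0.5680         1.1359
  3        0.625         0.5414         1.6243
  4        0.625         0.5162         2.0646
  5        0.625         0.4920         2.4602
  6      500.625       375.7159     2,254.2956
  Σ                    378.4293     2,262.1765
P = 378.4293; Macaulay duration = 2,262.1765 / 378.4293 = 5.97780 half-year periods = 2.98890 years.
Modified duration = D_Mac / (1 + y) = 2.98890 / 1.049 = 2.84929 years.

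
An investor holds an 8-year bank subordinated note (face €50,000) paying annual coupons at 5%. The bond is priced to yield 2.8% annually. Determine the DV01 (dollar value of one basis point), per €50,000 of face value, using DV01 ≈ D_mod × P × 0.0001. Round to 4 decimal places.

€38.6955

Periodic yield y = 0.028.
  t   CF        PV=CF/(1+0.028)^t    t·PV
  1     2,500.00     2,431.9066     2,431.9066
  2     2,500.00     2,365.6679     4,731.3358
  3     2,500.00     2,301.2334     6,903.7001
  4     2,500.00     2,238.5539     8,954.2155
  5     2,500.00     2,177.5816    10,887.9079
  6     2,500.00     2,118.2700    12,709.6202
  7     2,500.00     2,060.5740    14,424.0177
  8    52,500.00    42,093.4368   336,747.4945
  Σ                 57,787.2242   397,790.1983
P = 57,787.2242; D_Mac = 6.88370 yrs; D_mod = 6.69621 yrs.
DV01 ≈ 6.69621 × 57,787.2242 × 0.0001 = 38.695545.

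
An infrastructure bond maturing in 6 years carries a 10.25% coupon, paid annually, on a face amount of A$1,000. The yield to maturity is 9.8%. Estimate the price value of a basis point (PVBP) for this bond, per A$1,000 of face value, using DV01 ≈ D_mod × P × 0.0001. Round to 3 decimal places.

Periodic yield y = 0.098.
  t   CF        PV=CF/(1+0.098)^t    t·PV
  1       102.50        93.3515        93.3515
  2       102.50        85.0196       170.0393
  3       102.50        77.4314       232.2941
  4       102.50        70.5204       282.0814
  5       102.50        64.2262       321.1310
  6     1,102.50       629.1650     3,774.9900
  Σ                  1,019.7141     4,873.8873
P = 1,019.7141; D_Mac = 4.77966 yrs; D_mod = 4.35306 yrs.
DV01 ≈ 4.35306 × 1,019.7141 × 0.0001 = 0.443888.

A$0.444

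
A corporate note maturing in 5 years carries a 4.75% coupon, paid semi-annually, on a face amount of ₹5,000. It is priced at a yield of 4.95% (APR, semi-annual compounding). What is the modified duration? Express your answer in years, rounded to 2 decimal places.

Periodic yield y = 0.02475. First find Macaulay duration:
  t   CF        PV=CF/(1+0.02475)^t    t·PV
  1       118.75       115.8819       115.8819
  2       118.75       113.0831       226.1662
  3       118.75       110.3519       331.0557
  4       118.75       107.6867       430.7466
  5       118.75       105.0858       525.4289
  6       118.75       102.5477       615.2864
  7       118.75       100.0710       700.4968
  8       118.75        97.6540       781.2323
  9       118.75        95.2955       857.6593
  10    5,118.75     4,008.5255    40,085.2549
  Σ                  4,956.1831    44,669.2091
P = 4,956.1831; Macaulay duration = 44,669.2091 / 4,956.1831 = 9.01282 half-year periods = 4.50641 years.
Modified duration = D_Mac / (1 + y) = 4.50641 / 1.02475 = 4.39757 years.

4.40 years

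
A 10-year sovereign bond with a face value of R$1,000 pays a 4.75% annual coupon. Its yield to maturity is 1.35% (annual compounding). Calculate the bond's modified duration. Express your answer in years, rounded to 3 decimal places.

Periodic yield y = 0.0135. First find Macaulay duration:
  t   CF        PV=CF/(1+0.0135)^t    t·PV
  1        47.50        46.8673        46.8673
  2        47.50        46.2430        92.4860
  3        47.50        45.6270       136.8811
  4        47.50        45.0193       180.0771
  5        47.50        44.4196       222.0981
  6        47.50        43.8279       262.9677
  7        47.50        43.2441       302.7090
  8        47.50        42.6681       341.3450
  9        47.50        42.0998       378.8980
  10    1,047.50       916.0444     9,160.4435
  Σ                  1,316.0606    11,124.7730
P = 1,316.0606; Macaulay duration = 11,124.7730 / 1,316.0606 = 8.45309 years.
Modified duration = D_Mac / (1 + y) = 8.45309 / 1.0135 = 8.34049 years.

8.340 years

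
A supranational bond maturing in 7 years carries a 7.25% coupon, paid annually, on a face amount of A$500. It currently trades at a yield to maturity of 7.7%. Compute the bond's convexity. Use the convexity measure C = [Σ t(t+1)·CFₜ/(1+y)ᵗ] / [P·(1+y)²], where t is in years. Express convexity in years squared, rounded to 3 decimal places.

36.619

With y = 0.077:
  t   CF        PV=CF/(1+0.077)^t    t·PV        t(t+1)·PV
  1        36.25        33.6583        33.6583          67.3166
  2        36.25        31.2519        62.5038         187.5115
  3        36.25        29.0176        87.0527         348.2107
  4        36.25        26.9430       107.7718         538.8591
  5        36.25        25.0167       125.0833         750.5001
  6        36.25        23.2281       139.3686         975.5804
  7       536.25       319.0490     2,233.3430      17,866.7438
  Σ                    488.1645     2,788.7816      20,734.7222
P = 488.1645.
Convexity = Σ t(t+1)·PV / [P·(1+y)²] = 20,734.7222 / (488.1645 × 1.159929) = 36.61851.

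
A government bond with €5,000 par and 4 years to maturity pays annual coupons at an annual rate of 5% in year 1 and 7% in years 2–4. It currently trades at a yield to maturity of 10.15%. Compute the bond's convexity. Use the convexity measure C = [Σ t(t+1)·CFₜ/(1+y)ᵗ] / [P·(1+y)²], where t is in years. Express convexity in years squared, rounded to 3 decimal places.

14.575

With y = 0.1015:
  t   CF        PV=CF/(1+0.1015)^t    t·PV        t(t+1)·PV
  1       250.00       226.9632       226.9632         453.9265
  2       350.00       288.4689       576.9379       1,730.8136
  3       350.00       261.8874       785.6621       3,142.6483
  4     5,350.00     3,634.2582    14,537.0327      72,685.1635
  Σ                  4,411.5777    16,126.5959      78,012.5519
P = 4,411.5777.
Convexity = Σ t(t+1)·PV / [P·(1+y)²] = 78,012.5519 / (4,411.5777 × 1.213302) = 14.57476.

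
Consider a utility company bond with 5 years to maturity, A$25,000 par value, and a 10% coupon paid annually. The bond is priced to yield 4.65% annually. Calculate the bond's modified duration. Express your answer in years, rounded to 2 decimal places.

4.07 years

Periodic yield y = 0.0465. First find Macaulay duration:
  t   CF        PV=CF/(1+0.0465)^t    t·PV
  1     2,500.00     2,388.9154     2,388.9154
  2     2,500.00     2,282.7668     4,565.5336
  3     2,500.00     2,181.3347     6,544.0041
  4     2,500.00     2,084.4097     8,337.6387
  5    27,500.00    21,909.7050   109,548.5251
  Σ                 30,847.1316   131,384.6169
P = 30,847.1316; Macaulay duration = 131,384.6169 / 30,847.1316 = 4.25922 years.
Modified duration = D_Mac / (1 + y) = 4.25922 / 1.0465 = 4.06996 years.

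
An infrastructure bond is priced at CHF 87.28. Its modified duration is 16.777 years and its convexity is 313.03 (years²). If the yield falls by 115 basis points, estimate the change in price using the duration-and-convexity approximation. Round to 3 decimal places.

+CHF 18.646

Duration effect: -D_mod·Δy = -16.777 × (-0.0115) = +0.1929355
Convexity effect: ½·C·(Δy)² = 0.5 × 313.03 × (-0.0115)² = +0.02069910875
ΔP/P ≈ +0.1929355 + 0.02069910875 = +0.21363460875
ΔP ≈ 87.28 × (+0.21363460875) = +18.6460286517.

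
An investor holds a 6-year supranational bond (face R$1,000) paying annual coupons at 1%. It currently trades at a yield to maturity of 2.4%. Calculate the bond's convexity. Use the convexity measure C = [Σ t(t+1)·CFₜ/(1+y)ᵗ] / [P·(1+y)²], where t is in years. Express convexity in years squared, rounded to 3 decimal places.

38.690

With y = 0.024:
  t   CF        PV=CF/(1+0.024)^t    t·PV        t(t+1)·PV
  1        10.00         9.7656         9.7656          19.5312
  2        10.00         9.5367        19.0735          57.2205
  3        10.00         9.3132        27.9397         111.7587
  4        10.00         9.0949        36.3798         181.8989
  5        10.00         8.8818        44.4089         266.4535
  6     1,010.00       876.0354     5,256.2121      36,793.4849
  Σ                    922.6277     5,393.7796      37,430.3478
P = 922.6277.
Convexity = Σ t(t+1)·PV / [P·(1+y)²] = 37,430.3478 / (922.6277 × 1.048576) = 38.68989.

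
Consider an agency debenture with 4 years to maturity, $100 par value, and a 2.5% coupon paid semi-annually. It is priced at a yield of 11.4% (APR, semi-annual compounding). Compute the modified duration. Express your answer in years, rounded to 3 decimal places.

Periodic yield y = 0.057. First find Macaulay duration:
  t   CF        PV=CF/(1+0.057)^t    t·PV
  1         1.25         1.1826         1.1826
  2         1.25         1.1188         2.2376
  3         1.25         1.0585         3.1755
  4         1.25         1.0014         4.0056
  5         1.25         0.9474         4.7370
  6         1.25         0.8963         5.3779
  7         1.25         0.8480         5.9359
  8       101.25        64.9823       519.8585
  Σ                     72.0353       546.5105
P = 72.0353; Macaulay duration = 546.5105 / 72.0353 = 7.58670 half-year periods = 3.79335 years.
Modified duration = D_Mac / (1 + y) = 3.79335 / 1.057 = 3.58879 years.

3.589 years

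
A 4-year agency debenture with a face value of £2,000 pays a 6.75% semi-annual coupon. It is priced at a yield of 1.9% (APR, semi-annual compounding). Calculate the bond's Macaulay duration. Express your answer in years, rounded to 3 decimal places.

Periodic yield y = 0.0095. Discount each cash flow and weight by its period:
  t   CF        PV=CF/(1+0.0095)^t    t·PV
  1        67.50        66.8648        66.8648
  2        67.50        66.2355       132.4711
  3        67.50        65.6122       196.8367
  4        67.50        64.9948       259.9791
  5        67.50        64.3831       321.9157
  6        67.50        63.7773       382.6635
  7        67.50        63.1771       442.2395
  8     2,067.50     1,916.8800    15,335.0402
  Σ                  2,371.9248    17,138.0107
Price P = Σ PV = 2,371.9248.
Macaulay duration = Σ(t·PV) / P = 17,138.0107 / 2,371.9248 = 7.22536 half-year periods.
In years: 7.22536 / 2 = 3.61268 years.

3.613 years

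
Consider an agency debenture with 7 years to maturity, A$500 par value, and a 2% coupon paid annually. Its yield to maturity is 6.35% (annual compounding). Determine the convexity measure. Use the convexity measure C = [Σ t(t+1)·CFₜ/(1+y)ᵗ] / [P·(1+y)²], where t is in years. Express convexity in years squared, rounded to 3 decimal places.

With y = 0.0635:
  t   CF        PV=CF/(1+0.0635)^t    t·PV        t(t+1)·PV
  1        10.00         9.4029         9.4029          18.8058
  2        10.00         8.8415        17.6830          53.0489
  3        10.00         8.3136        24.9407          99.7628
  4        10.00         7.8172        31.2687         156.3436
  5        10.00         7.3504        36.7521         220.5128
  6        10.00         6.9115        41.4693         290.2848
  7       510.00       331.4421     2,320.0949      18,560.7595
  Σ                    380.0792     2,481.6116      19,399.5182
P = 380.0792.
Convexity = Σ t(t+1)·PV / [P·(1+y)²] = 19,399.5182 / (380.0792 × 1.131032) = 45.12755.

45.128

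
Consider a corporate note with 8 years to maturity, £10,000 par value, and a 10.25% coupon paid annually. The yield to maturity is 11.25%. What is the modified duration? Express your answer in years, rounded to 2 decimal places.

5.18 years

Periodic yield y = 0.1125. First find Macaulay duration:
  t   CF        PV=CF/(1+0.1125)^t    t·PV
  1     1,025.00       921.3483       921.3483
  2     1,025.00       828.1783     1,656.3565
  3     1,025.00       744.4299     2,233.2897
  4     1,025.00       669.1505     2,676.6019
  5     1,025.00       601.4836     3,007.4178
  6     1,025.00       540.6594     3,243.9563
  7     1,025.00       485.9860     3,401.9018
  8    11,025.00     4,698.7078    37,589.6626
  Σ                  9,489.9437    54,730.5350
P = 9,489.9437; Macaulay duration = 54,730.5350 / 9,489.9437 = 5.76721 years.
Modified duration = D_Mac / (1 + y) = 5.76721 / 1.1125 = 5.18401 years.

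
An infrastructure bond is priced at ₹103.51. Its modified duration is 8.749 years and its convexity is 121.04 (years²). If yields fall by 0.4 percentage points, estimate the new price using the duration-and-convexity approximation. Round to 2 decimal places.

₹107.23

Duration effect: -D_mod·Δy = -8.749 × (-0.004) = +0.034996
Convexity effect: ½·C·(Δy)² = 0.5 × 121.04 × (-0.004)² = +0.00096832
ΔP/P ≈ +0.034996 + 0.00096832 = +0.03596432
New price ≈ 103.51 × (1 + 0.03596432) = 107.2326667632.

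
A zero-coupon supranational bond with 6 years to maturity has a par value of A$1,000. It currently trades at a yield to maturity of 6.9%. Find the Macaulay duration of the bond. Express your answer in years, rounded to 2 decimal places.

6.00 years

A zero-coupon bond has a single cash flow at maturity, so its Macaulay duration equals its maturity: 6 years.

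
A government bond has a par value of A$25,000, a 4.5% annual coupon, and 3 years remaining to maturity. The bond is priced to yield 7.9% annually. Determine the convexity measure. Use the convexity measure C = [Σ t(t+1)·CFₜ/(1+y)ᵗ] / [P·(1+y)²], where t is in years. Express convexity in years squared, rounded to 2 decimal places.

With y = 0.079:
  t   CF        PV=CF/(1+0.079)^t    t·PV        t(t+1)·PV
  1     1,125.00     1,042.6321     1,042.6321       2,085.2641
  2     1,125.00       966.2948     1,932.5896       5,797.7687
  3    26,125.00    20,796.5821    62,389.7463     249,558.9853
  Σ                 22,805.5090    65,364.9679     257,442.0181
P = 22,805.5090.
Convexity = Σ t(t+1)·PV / [P·(1+y)²] = 257,442.0181 / (22,805.5090 × 1.164241) = 9.69609.

9.70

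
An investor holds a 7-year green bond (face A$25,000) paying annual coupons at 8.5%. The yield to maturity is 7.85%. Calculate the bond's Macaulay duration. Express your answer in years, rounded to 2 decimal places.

5.58 years

Periodic yield y = 0.0785. Discount each cash flow and weight by its year:
  t   CF        PV=CF/(1+0.0785)^t    t·PV
  1     2,125.00     1,970.3292     1,970.3292
  2     2,125.00     1,826.9162     3,653.8325
  3     2,125.00     1,693.9418     5,081.8254
  4     2,125.00     1,570.6461     6,282.5843
  5     2,125.00     1,456.3246     7,281.6230
  6     2,125.00     1,350.3242     8,101.9450
  7    27,125.00    15,981.9107   111,873.3752
  Σ                 25,850.3928   144,245.5146
Price P = Σ PV = 25,850.3928.
Macaulay duration = Σ(t·PV) / P = 144,245.5146 / 25,850.3928 = 5.58001 years.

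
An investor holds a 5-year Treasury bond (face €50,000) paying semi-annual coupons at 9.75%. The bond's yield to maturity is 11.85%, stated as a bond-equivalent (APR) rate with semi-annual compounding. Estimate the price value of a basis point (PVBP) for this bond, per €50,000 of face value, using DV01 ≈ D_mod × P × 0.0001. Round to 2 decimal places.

€17.55

Periodic yield y = 0.05925.
  t   CF        PV=CF/(1+0.05925)^t    t·PV
  1     2,437.50     2,301.1565     2,301.1565
  2     2,437.50     2,172.4394     4,344.8789
  3     2,437.50     2,050.9223     6,152.7669
  4     2,437.50     1,936.2023     7,744.8092
  5     2,437.50     1,827.8993     9,139.4964
  6     2,437.50     1,725.6543    10,353.9256
  7     2,437.50     1,629.1284    11,403.8988
  8     2,437.50     1,538.0018    12,304.0144
  9     2,437.50     1,451.9724    13,067.7519
  10   52,437.50    29,488.8103   294,888.1028
  Σ                 46,122.1870   371,700.8014
P = 46,122.1870; D_Mac = 8.05905 half-year periods = 4.02952 yrs; D_mod = 3.80413 yrs.
DV01 ≈ 3.80413 × 46,122.1870 × 0.0001 = 17.545471.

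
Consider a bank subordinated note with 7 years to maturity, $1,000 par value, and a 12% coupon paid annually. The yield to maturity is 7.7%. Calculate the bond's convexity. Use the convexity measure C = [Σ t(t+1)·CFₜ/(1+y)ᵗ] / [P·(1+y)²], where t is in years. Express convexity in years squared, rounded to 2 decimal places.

32.91

With y = 0.077:
  t   CF        PV=CF/(1+0.077)^t    t·PV        t(t+1)·PV
  1       120.00       111.4206       111.4206         222.8412
  2       120.00       103.4546       206.9092         620.7276
  3       120.00        96.0581       288.1744       1,152.6976
  4       120.00        89.1905       356.7619       1,783.8093
  5       120.00        82.8138       414.0690       2,484.4141
  6       120.00        76.8930       461.3582       3,229.5076
  7     1,120.00       666.3587     4,664.5112      37,316.0895
  Σ                  1,226.1894     6,503.2045      46,810.0871
P = 1,226.1894.
Convexity = Σ t(t+1)·PV / [P·(1+y)²] = 46,810.0871 / (1,226.1894 × 1.159929) = 32.91171.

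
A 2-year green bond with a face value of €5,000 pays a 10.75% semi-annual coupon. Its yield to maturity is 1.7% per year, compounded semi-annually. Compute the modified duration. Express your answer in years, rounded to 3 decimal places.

Periodic yield y = 0.0085. First find Macaulay duration:
  t   CF        PV=CF/(1+0.0085)^t    t·PV
  1       268.75       266.4849       266.4849
  2       268.75       264.2388       528.4777
  3       268.75       262.0117       786.0352
  4     5,268.75     5,093.3554    20,373.4216
  Σ                  5,886.0909    21,954.4195
P = 5,886.0909; Macaulay duration = 21,954.4195 / 5,886.0909 = 3.72988 half-year periods = 1.86494 years.
Modified duration = D_Mac / (1 + y) = 1.86494 / 1.0085 = 1.84922 years.

1.849 years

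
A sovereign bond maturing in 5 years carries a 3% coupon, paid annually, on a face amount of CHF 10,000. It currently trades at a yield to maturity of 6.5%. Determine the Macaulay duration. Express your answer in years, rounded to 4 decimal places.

4.6899 years

Periodic yield y = 0.065. Discount each cash flow and weight by its year:
  t   CF        PV=CF/(1+0.065)^t    t·PV
  1       300.00       281.6901       281.6901
  2       300.00       264.4978       528.9956
  3       300.00       248.3547       745.0642
  4       300.00       233.1969       932.7877
  5    10,300.00     7,517.7726    37,588.8631
  Σ                  8,545.5122    40,077.4007
Price P = Σ PV = 8,545.5122.
Macaulay duration = Σ(t·PV) / P = 40,077.4007 / 8,545.5122 = 4.68988 years.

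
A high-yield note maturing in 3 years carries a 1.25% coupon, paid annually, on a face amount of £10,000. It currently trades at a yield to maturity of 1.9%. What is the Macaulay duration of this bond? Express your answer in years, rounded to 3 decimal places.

Periodic yield y = 0.019. Discount each cash flow and weight by its year:
  t   CF        PV=CF/(1+0.019)^t    t·PV
  1       125.00       122.6693       122.6693
  2       125.00       120.3820       240.7641
  3    10,125.00     9,569.1306    28,707.3917
  Σ                  9,812.1819    29,070.8250
Price P = Σ PV = 9,812.1819.
Macaulay duration = Σ(t·PV) / P = 29,070.8250 / 9,812.1819 = 2.96273 years.

2.963 years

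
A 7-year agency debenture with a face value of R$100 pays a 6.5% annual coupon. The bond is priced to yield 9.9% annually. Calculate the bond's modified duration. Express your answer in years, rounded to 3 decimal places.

Periodic yield y = 0.099. First find Macaulay duration:
  t   CF        PV=CF/(1+0.099)^t    t·PV
  1         6.50         5.9145         5.9145
  2         6.50         5.3817        10.7634
  3         6.50         4.8969        14.6907
  4         6.50         4.4558        17.8231
  5         6.50         4.0544        20.2719
  6         6.50         3.6892        22.1349
  7       106.50        55.0004       385.0027
  Σ                     83.3927       476.6012
P = 83.3927; Macaulay duration = 476.6012 / 83.3927 = 5.71514 years.
Modified duration = D_Mac / (1 + y) = 5.71514 / 1.099 = 5.20031 years.

5.200 years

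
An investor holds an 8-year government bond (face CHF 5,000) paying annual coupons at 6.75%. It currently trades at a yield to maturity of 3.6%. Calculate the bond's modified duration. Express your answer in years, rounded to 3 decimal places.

6.370 years

Periodic yield y = 0.036. First find Macaulay duration:
  t   CF        PV=CF/(1+0.036)^t    t·PV
  1       337.50       325.7722       325.7722
  2       337.50       314.4519       628.9039
  3       337.50       303.5250       910.5751
  4       337.50       292.9778     1,171.9113
  5       337.50       282.7971     1,413.9857
  6       337.50       272.9702     1,637.8212
  7       337.50       263.4848     1,844.3933
  8     5,337.50     4,022.1646    32,177.3172
  Σ                  6,078.1437    40,110.6798
P = 6,078.1437; Macaulay duration = 40,110.6798 / 6,078.1437 = 6.59917 years.
Modified duration = D_Mac / (1 + y) = 6.59917 / 1.036 = 6.36985 years.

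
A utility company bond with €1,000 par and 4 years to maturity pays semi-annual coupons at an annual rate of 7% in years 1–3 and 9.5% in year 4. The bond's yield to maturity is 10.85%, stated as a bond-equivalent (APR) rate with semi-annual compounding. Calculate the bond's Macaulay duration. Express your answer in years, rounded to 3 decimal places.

Periodic yield y = 0.05425. Discount each cash flow and weight by its period:
  t   CF        PV=CF/(1+0.05425)^t    t·PV
  1        35.00        33.1990        33.1990
  2        35.00        31.4906        62.9812
  3        35.00        29.8701        89.6104
  4        35.00        28.3331       113.3323
  5        35.00        26.8751       134.3755
  6        35.00        25.4921       152.9529
  7        47.50        32.8162       229.7134
  8     1,047.50       686.4441     5,491.5525
  Σ                    894.5203     6,307.7171
Price P = Σ PV = 894.5203.
Macaulay duration = Σ(t·PV) / P = 6,307.7171 / 894.5203 = 7.05151 half-year periods.
In years: 7.05151 / 2 = 3.52575 years.

3.526 years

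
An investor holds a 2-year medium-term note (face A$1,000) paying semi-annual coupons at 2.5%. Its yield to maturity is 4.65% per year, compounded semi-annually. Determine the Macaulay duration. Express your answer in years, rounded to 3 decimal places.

Periodic yield y = 0.02325. Discount each cash flow and weight by its period:
  t   CF        PV=CF/(1+0.02325)^t    t·PV
  1        12.50        12.2160        12.2160
  2        12.50        11.9384        23.8768
  3        12.50        11.6671        35.0014
  4     1,012.50       923.5662     3,694.2647
  Σ                    959.3877     3,765.3589
Price P = Σ PV = 959.3877.
Macaulay duration = Σ(t·PV) / P = 3,765.3589 / 959.3877 = 3.92475 half-year periods.
In years: 3.92475 / 2 = 1.96238 years.

1.962 years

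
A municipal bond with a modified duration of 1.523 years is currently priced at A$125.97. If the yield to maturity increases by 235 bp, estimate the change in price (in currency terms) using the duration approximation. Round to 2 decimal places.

-A$4.51

Duration approximation: ΔP/P ≈ -D_mod · Δy = -1.523 × (+0.0235) = -0.0357905.
ΔP ≈ 125.97 × (-0.0357905) = -4.508529285.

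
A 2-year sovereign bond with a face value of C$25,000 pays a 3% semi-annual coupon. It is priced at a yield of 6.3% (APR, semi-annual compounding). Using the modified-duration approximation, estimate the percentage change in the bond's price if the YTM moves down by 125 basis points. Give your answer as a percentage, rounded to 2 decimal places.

+2.37%

Periodic yield y = 0.0315. Modified duration first:
  t   CF        PV=CF/(1+0.0315)^t    t·PV
  1       375.00       363.5482       363.5482
  2       375.00       352.4462       704.8924
  3       375.00       341.6832     1,025.0495
  4    25,375.00    22,414.5034    89,658.0137
  Σ                 23,472.1810    91,751.5037
P = 23,472.1810; D_Mac = 3.90895 half-year periods = 1.95447 yrs; D_mod = 1.95447/(1+0.0315) = 1.89479 yrs.
ΔP/P ≈ -D_mod · Δy = -1.89479 × (-0.0125) = +0.023685 = +2.3685%.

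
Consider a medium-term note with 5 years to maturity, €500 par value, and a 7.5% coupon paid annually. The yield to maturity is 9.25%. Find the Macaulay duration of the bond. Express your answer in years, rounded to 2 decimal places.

Periodic yield y = 0.0925. Discount each cash flow and weight by its year:
  t   CF        PV=CF/(1+0.0925)^t    t·PV
  1        37.50        34.3249        34.3249
  2        37.50        31.4187        62.8374
  3        37.50        28.7585        86.2756
  4        37.50        26.3236       105.2944
  5       537.50       345.3594     1,726.7968
  Σ                    466.1852     2,015.5293
Price P = Σ PV = 466.1852.
Macaulay duration = Σ(t·PV) / P = 2,015.5293 / 466.1852 = 4.32345 years.

4.32 years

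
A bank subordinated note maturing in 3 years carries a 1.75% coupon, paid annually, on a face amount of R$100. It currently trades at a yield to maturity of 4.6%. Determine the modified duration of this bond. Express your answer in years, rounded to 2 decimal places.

2.82 years

Periodic yield y = 0.046. First find Macaulay duration:
  t   CF        PV=CF/(1+0.046)^t    t·PV
  1         1.75         1.6730         1.6730
  2         1.75         1.5995         3.1989
  3       101.75        88.9077       266.7231
  Σ                     92.1802       271.5951
P = 92.1802; Macaulay duration = 271.5951 / 92.1802 = 2.94635 years.
Modified duration = D_Mac / (1 + y) = 2.94635 / 1.046 = 2.81678 years.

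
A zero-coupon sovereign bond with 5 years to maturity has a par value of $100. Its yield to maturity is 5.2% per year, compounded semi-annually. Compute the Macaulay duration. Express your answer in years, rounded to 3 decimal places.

A zero-coupon bond has a single cash flow at maturity, so its Macaulay duration equals its maturity: 5 years.
(Equivalently: 10 semi-annual periods ÷ 2 = 5 years.)

5.000 years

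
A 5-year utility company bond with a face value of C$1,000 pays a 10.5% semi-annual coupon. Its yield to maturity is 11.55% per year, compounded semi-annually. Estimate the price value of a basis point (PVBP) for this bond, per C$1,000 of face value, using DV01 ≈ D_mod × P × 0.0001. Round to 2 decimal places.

C$0.36

Periodic yield y = 0.05775.
  t   CF        PV=CF/(1+0.05775)^t    t·PV
  1        52.50        49.6337        49.6337
  2        52.50        46.9238        93.8476
  3        52.50        44.3619       133.0857
  4        52.50        41.9399       167.7595
  5        52.50        39.6501       198.2504
  6        52.50        37.4853       224.9119
  7        52.50        35.4387       248.0711
  8        52.50        33.5039       268.0310
  9        52.50        31.6747       285.0720
  10    1,052.50       600.3324     6,003.3237
  Σ                    960.9443     7,671.9866
P = 960.9443; D_Mac = 7.98380 half-year periods = 3.99190 yrs; D_mod = 3.77395 yrs.
DV01 ≈ 3.77395 × 960.9443 × 0.0001 = 0.362656.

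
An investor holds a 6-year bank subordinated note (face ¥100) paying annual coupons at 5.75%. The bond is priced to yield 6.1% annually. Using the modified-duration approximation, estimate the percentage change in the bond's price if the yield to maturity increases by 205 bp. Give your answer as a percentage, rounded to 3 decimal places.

-10.112%

Periodic yield y = 0.061. Modified duration first:
  t   CF        PV=CF/(1+0.061)^t    t·PV
  1         5.75         5.4194         5.4194
  2         5.75         5.1078        10.2157
  3         5.75         4.8142        14.4425
  4         5.75         4.5374        18.1496
  5         5.75         4.2765        21.3826
  6       105.75        74.1290       444.7739
  Σ                     98.2843       514.3837
P = 98.2843; D_Mac = 5.23363 yrs; D_mod = 5.23363/(1+0.061) = 4.93273 yrs.
ΔP/P ≈ -D_mod · Δy = -4.93273 × (+0.0205) = -0.101121 = -10.1121%.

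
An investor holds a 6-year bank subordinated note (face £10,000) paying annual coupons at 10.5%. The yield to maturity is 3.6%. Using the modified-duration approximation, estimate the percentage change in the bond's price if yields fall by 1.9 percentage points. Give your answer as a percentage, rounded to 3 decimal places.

Periodic yield y = 0.036. Modified duration first:
  t   CF        PV=CF/(1+0.036)^t    t·PV
  1     1,050.00     1,013.5135     1,013.5135
  2     1,050.00       978.2949     1,956.5898
  3     1,050.00       944.3001     2,832.9003
  4     1,050.00       911.4866     3,645.9463
  5     1,050.00       879.8133     4,399.0665
  6    11,050.00     8,937.2467    53,623.4801
  Σ                 13,664.6551    67,471.4965
P = 13,664.6551; D_Mac = 4.93767 yrs; D_mod = 4.93767/(1+0.036) = 4.76609 yrs.
ΔP/P ≈ -D_mod · Δy = -4.76609 × (-0.019) = +0.090556 = +9.0556%.

+9.056%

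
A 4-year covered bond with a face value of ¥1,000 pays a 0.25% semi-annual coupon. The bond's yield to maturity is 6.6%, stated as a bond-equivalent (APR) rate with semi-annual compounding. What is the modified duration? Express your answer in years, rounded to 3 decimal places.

Periodic yield y = 0.033. First find Macaulay duration:
  t   CF        PV=CF/(1+0.033)^t    t·PV
  1         1.25         1.2101         1.2101
  2         1.25         1.1714         2.3428
  3         1.25         1.1340         3.4020
  4         1.25         1.0978         4.3911
  5         1.25         1.0627         5.3135
  6         1.25         1.0287         6.1725
  7         1.25         0.9959         6.9712
  8     1,001.25       772.2181     6,177.7445
  Σ                    779.9186     6,207.5475
P = 779.9186; Macaulay duration = 6,207.5475 / 779.9186 = 7.95922 half-year periods = 3.97961 years.
Modified duration = D_Mac / (1 + y) = 3.97961 / 1.033 = 3.85248 years.

3.852 years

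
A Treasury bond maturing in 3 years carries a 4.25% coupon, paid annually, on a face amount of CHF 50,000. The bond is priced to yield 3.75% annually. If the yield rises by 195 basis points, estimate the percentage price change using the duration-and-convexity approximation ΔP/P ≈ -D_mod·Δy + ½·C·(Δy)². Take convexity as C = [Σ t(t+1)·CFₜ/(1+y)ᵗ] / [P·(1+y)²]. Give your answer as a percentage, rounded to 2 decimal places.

-5.21%

With y = 0.0375:
  t   CF        PV=CF/(1+0.0375)^t    t·PV        t(t+1)·PV
  1     2,125.00     2,048.1928     2,048.1928       4,096.3855
  2     2,125.00     1,974.1617     3,948.3234      11,844.9702
  3    52,125.00    46,674.7233   140,024.1698     560,096.6794
  Σ                 50,697.0778   146,020.6860     576,038.0351
P = 50,697.0778; D_Mac = 2.88026 yrs; D_mod = 2.77615 yrs; C = 10.55582.
Duration effect: -2.77615 × (+0.0195) = -0.054135
Convexity effect: 0.5 × 10.55582 × (0.0195)² = +0.0020069
ΔP/P ≈ -0.054135 + 0.0020069 = -0.052128 = -5.2128%.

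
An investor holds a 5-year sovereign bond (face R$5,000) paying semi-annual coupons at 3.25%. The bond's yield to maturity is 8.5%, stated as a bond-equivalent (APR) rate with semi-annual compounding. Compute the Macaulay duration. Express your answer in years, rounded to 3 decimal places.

Periodic yield y = 0.0425. Discount each cash flow and weight by its period:
  t   CF        PV=CF/(1+0.0425)^t    t·PV
  1        81.25        77.9376        77.9376
  2        81.25        74.7603       149.5207
  3        81.25        71.7126       215.1377
  4        81.25        68.7890       275.1561
  5        81.25        65.9847       329.9234
  6        81.25        63.2946       379.7679
  7        81.25        60.7143       425.0000
  8        81.25        58.2391       465.9130
  9        81.25        55.8649       502.7838
  10    5,081.25     3,351.2739    33,512.7392
  Σ                  3,948.5711    36,333.8794
Price P = Σ PV = 3,948.5711.
Macaulay duration = Σ(t·PV) / P = 36,333.8794 / 3,948.5711 = 9.20178 half-year periods.
In years: 9.20178 / 2 = 4.60089 years.

4.601 years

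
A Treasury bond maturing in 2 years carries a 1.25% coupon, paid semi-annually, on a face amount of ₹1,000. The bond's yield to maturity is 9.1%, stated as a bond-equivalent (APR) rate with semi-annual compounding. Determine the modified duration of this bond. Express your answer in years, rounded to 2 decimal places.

Periodic yield y = 0.0455. First find Macaulay duration:
  t   CF        PV=CF/(1+0.0455)^t    t·PV
  1         6.25         5.9780         5.9780
  2         6.25         5.7178        11.4357
  3         6.25         5.4690        16.4070
  4     1,006.25       842.1893     3,368.7574
  Σ                    859.3542     3,402.5781
P = 859.3542; Macaulay duration = 3,402.5781 / 859.3542 = 3.95946 half-year periods = 1.97973 years.
Modified duration = D_Mac / (1 + y) = 1.97973 / 1.0455 = 1.89357 years.

1.89 years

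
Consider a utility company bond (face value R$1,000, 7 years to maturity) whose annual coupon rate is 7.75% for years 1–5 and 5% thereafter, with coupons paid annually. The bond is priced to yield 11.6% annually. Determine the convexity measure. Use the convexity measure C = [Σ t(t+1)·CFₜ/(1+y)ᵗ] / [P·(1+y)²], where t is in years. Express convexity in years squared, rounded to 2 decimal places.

With y = 0.116:
  t   CF        PV=CF/(1+0.116)^t    t·PV        t(t+1)·PV
  1        77.50        69.4444        69.4444         138.8889
  2        77.50        62.2262       124.4524         373.3572
  3        77.50        55.7582       167.2747         669.0990
  4        77.50        49.9626       199.8504         999.2518
  5        77.50        44.7693       223.8467       1,343.0803
  6        50.00        25.8812       155.2874       1,087.0115
  7     1,050.00       487.0123     3,409.0862      27,272.6892
  Σ                    795.0544     4,349.2422      31,883.3779
P = 795.0544.
Convexity = Σ t(t+1)·PV / [P·(1+y)²] = 31,883.3779 / (795.0544 × 1.245456) = 32.19876.

32.20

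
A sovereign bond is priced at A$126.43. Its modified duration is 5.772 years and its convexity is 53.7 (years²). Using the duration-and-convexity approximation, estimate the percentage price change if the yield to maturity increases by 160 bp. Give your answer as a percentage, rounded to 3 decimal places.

Duration effect: -D_mod·Δy = -5.772 × (+0.016) = -0.092352
Convexity effect: ½·C·(Δy)² = 0.5 × 53.7 × (0.016)² = +0.0068736
ΔP/P ≈ -0.092352 + 0.0068736 = -0.0854784
= -8.54784%.

-8.548%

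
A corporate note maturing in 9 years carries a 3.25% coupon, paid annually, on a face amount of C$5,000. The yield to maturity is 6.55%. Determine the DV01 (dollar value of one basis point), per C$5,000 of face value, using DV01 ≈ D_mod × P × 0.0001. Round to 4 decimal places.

Periodic yield y = 0.0655.
  t   CF        PV=CF/(1+0.0655)^t    t·PV
  1       162.50       152.5106       152.5106
  2       162.50       143.1352       286.2704
  3       162.50       134.3362       403.0085
  4       162.50       126.0781       504.3123
  5       162.50       118.3276       591.6381
  6       162.50       111.0536       666.3216
  7       162.50       104.2267       729.5872
  8       162.50        97.8196       782.5565
  9     5,162.50     2,916.6141    26,249.5273
  Σ                  3,904.1017    30,365.7325
P = 3,904.1017; D_Mac = 7.77791 yrs; D_mod = 7.29977 yrs.
DV01 ≈ 7.29977 × 3,904.1017 × 0.0001 = 2.849905.

C$2.8499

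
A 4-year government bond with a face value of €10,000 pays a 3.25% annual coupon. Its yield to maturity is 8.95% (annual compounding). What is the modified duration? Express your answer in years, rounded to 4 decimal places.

3.4807 years

Periodic yield y = 0.0895. First find Macaulay duration:
  t   CF        PV=CF/(1+0.0895)^t    t·PV
  1       325.00       298.3020       298.3020
  2       325.00       273.7971       547.5943
  3       325.00       251.3053       753.9159
  4    10,325.00     7,327.9268    29,311.7072
  Σ                  8,151.3312    30,911.5193
P = 8,151.3312; Macaulay duration = 30,911.5193 / 8,151.3312 = 3.79221 years.
Modified duration = D_Mac / (1 + y) = 3.79221 / 1.0895 = 3.48068 years.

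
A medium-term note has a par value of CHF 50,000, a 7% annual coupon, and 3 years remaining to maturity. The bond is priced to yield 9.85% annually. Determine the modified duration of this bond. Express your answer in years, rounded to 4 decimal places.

2.5493 years

Periodic yield y = 0.0985. First find Macaulay duration:
  t   CF        PV=CF/(1+0.0985)^t    t·PV
  1     3,500.00     3,186.1629     3,186.1629
  2     3,500.00     2,900.4670     5,800.9339
  3    53,500.00    40,360.2268   121,080.6805
  Σ                 46,446.8567   130,067.7773
P = 46,446.8567; Macaulay duration = 130,067.7773 / 46,446.8567 = 2.80036 years.
Modified duration = D_Mac / (1 + y) = 2.80036 / 1.0985 = 2.54926 years.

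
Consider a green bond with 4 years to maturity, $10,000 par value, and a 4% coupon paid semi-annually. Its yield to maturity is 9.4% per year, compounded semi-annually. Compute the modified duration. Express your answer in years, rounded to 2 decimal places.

Periodic yield y = 0.047. First find Macaulay duration:
  t   CF        PV=CF/(1+0.047)^t    t·PV
  1       200.00       191.0220       191.0220
  2       200.00       182.4470       364.8939
  3       200.00       174.2569       522.7707
  4       200.00       166.4345       665.7379
  5       200.00       158.9632       794.8160
  6       200.00       151.8273       910.9639
  7       200.00       145.0118     1,015.0823
  8    10,200.00     7,063.6101    56,508.8807
  Σ                  8,233.5726    60,974.1673
P = 8,233.5726; Macaulay duration = 60,974.1673 / 8,233.5726 = 7.40555 half-year periods = 3.70278 years.
Modified duration = D_Mac / (1 + y) = 3.70278 / 1.047 = 3.53656 years.

3.54 years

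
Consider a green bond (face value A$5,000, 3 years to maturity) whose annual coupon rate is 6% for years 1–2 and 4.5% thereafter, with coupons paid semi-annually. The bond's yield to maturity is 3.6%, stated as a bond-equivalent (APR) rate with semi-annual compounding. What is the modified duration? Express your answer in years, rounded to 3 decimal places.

Periodic yield y = 0.018. First find Macaulay duration:
  t   CF        PV=CF/(1+0.018)^t    t·PV
  1       150.00       147.3477       147.3477
  2       150.00       144.7424       289.4848
  3       150.00       142.1831       426.5492
  4       150.00       139.6690       558.6762
  5       112.50       102.8996       514.4979
  6     5,112.50     4,593.5310    27,561.1861
  Σ                  5,270.3728    29,497.7419
P = 5,270.3728; Macaulay duration = 29,497.7419 / 5,270.3728 = 5.59690 half-year periods = 2.79845 years.
Modified duration = D_Mac / (1 + y) = 2.79845 / 1.018 = 2.74897 years.

2.749 years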